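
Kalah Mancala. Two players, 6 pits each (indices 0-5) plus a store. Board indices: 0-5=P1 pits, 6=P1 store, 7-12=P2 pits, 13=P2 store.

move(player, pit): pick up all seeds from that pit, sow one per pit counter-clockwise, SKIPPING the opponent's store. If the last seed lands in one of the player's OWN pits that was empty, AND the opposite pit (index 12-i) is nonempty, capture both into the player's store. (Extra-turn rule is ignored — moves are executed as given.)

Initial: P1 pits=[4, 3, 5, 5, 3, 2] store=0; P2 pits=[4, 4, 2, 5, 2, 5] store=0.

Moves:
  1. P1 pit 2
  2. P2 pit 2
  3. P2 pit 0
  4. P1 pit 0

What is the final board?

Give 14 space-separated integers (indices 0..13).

Move 1: P1 pit2 -> P1=[4,3,0,6,4,3](1) P2=[5,4,2,5,2,5](0)
Move 2: P2 pit2 -> P1=[4,3,0,6,4,3](1) P2=[5,4,0,6,3,5](0)
Move 3: P2 pit0 -> P1=[4,3,0,6,4,3](1) P2=[0,5,1,7,4,6](0)
Move 4: P1 pit0 -> P1=[0,4,1,7,5,3](1) P2=[0,5,1,7,4,6](0)

Answer: 0 4 1 7 5 3 1 0 5 1 7 4 6 0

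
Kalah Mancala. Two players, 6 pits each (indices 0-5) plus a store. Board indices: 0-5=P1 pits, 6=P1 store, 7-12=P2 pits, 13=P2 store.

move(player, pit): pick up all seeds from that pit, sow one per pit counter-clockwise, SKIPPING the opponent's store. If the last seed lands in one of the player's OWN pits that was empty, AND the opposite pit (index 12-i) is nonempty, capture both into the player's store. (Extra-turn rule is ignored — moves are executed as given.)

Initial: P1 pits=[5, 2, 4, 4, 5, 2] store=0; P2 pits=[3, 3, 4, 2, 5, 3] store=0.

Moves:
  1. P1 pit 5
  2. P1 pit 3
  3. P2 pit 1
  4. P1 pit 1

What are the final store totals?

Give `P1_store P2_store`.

Move 1: P1 pit5 -> P1=[5,2,4,4,5,0](1) P2=[4,3,4,2,5,3](0)
Move 2: P1 pit3 -> P1=[5,2,4,0,6,1](2) P2=[5,3,4,2,5,3](0)
Move 3: P2 pit1 -> P1=[5,2,4,0,6,1](2) P2=[5,0,5,3,6,3](0)
Move 4: P1 pit1 -> P1=[5,0,5,0,6,1](8) P2=[5,0,0,3,6,3](0)

Answer: 8 0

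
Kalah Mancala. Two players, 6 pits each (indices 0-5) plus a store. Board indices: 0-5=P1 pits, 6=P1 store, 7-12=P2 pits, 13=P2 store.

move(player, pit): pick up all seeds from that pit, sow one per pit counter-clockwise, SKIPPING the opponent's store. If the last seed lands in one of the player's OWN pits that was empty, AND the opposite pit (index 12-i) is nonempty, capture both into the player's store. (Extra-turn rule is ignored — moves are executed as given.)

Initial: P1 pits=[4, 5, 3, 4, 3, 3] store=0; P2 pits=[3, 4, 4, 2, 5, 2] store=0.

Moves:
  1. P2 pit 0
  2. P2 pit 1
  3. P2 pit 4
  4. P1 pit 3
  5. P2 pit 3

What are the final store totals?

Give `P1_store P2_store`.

Move 1: P2 pit0 -> P1=[4,5,3,4,3,3](0) P2=[0,5,5,3,5,2](0)
Move 2: P2 pit1 -> P1=[4,5,3,4,3,3](0) P2=[0,0,6,4,6,3](1)
Move 3: P2 pit4 -> P1=[5,6,4,5,3,3](0) P2=[0,0,6,4,0,4](2)
Move 4: P1 pit3 -> P1=[5,6,4,0,4,4](1) P2=[1,1,6,4,0,4](2)
Move 5: P2 pit3 -> P1=[6,6,4,0,4,4](1) P2=[1,1,6,0,1,5](3)

Answer: 1 3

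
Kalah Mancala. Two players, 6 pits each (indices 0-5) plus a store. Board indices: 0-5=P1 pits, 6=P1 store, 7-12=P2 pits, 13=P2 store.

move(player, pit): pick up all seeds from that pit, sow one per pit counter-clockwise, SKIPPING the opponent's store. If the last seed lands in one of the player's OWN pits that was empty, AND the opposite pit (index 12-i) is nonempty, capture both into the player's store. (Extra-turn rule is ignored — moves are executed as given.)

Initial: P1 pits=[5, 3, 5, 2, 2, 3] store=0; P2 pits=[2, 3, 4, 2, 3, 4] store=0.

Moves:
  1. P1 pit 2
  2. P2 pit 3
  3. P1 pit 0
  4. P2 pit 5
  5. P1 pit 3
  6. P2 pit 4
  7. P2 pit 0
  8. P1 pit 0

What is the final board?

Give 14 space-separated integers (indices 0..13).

Answer: 0 1 3 0 5 6 2 0 5 5 1 0 1 9

Derivation:
Move 1: P1 pit2 -> P1=[5,3,0,3,3,4](1) P2=[3,3,4,2,3,4](0)
Move 2: P2 pit3 -> P1=[5,3,0,3,3,4](1) P2=[3,3,4,0,4,5](0)
Move 3: P1 pit0 -> P1=[0,4,1,4,4,5](1) P2=[3,3,4,0,4,5](0)
Move 4: P2 pit5 -> P1=[1,5,2,5,4,5](1) P2=[3,3,4,0,4,0](1)
Move 5: P1 pit3 -> P1=[1,5,2,0,5,6](2) P2=[4,4,4,0,4,0](1)
Move 6: P2 pit4 -> P1=[2,6,2,0,5,6](2) P2=[4,4,4,0,0,1](2)
Move 7: P2 pit0 -> P1=[2,0,2,0,5,6](2) P2=[0,5,5,1,0,1](9)
Move 8: P1 pit0 -> P1=[0,1,3,0,5,6](2) P2=[0,5,5,1,0,1](9)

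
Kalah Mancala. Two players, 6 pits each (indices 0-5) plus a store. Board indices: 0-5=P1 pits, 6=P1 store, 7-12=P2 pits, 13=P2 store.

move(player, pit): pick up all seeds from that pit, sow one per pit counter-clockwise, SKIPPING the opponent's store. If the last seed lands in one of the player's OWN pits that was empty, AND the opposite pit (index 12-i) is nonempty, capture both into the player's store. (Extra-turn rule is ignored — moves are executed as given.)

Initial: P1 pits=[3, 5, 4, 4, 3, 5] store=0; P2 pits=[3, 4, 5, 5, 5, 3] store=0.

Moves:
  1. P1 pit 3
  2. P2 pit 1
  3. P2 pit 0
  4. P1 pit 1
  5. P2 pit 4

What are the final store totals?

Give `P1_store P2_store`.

Answer: 2 1

Derivation:
Move 1: P1 pit3 -> P1=[3,5,4,0,4,6](1) P2=[4,4,5,5,5,3](0)
Move 2: P2 pit1 -> P1=[3,5,4,0,4,6](1) P2=[4,0,6,6,6,4](0)
Move 3: P2 pit0 -> P1=[3,5,4,0,4,6](1) P2=[0,1,7,7,7,4](0)
Move 4: P1 pit1 -> P1=[3,0,5,1,5,7](2) P2=[0,1,7,7,7,4](0)
Move 5: P2 pit4 -> P1=[4,1,6,2,6,7](2) P2=[0,1,7,7,0,5](1)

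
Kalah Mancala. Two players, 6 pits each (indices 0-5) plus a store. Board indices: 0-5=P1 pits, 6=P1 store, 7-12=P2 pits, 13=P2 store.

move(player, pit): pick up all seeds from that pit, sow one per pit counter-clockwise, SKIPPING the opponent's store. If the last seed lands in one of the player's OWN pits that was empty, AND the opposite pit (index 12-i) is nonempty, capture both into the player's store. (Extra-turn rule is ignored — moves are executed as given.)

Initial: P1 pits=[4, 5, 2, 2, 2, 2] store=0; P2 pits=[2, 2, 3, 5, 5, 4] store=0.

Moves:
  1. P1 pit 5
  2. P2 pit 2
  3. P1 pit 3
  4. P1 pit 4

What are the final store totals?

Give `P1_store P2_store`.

Answer: 6 0

Derivation:
Move 1: P1 pit5 -> P1=[4,5,2,2,2,0](1) P2=[3,2,3,5,5,4](0)
Move 2: P2 pit2 -> P1=[4,5,2,2,2,0](1) P2=[3,2,0,6,6,5](0)
Move 3: P1 pit3 -> P1=[4,5,2,0,3,0](5) P2=[0,2,0,6,6,5](0)
Move 4: P1 pit4 -> P1=[4,5,2,0,0,1](6) P2=[1,2,0,6,6,5](0)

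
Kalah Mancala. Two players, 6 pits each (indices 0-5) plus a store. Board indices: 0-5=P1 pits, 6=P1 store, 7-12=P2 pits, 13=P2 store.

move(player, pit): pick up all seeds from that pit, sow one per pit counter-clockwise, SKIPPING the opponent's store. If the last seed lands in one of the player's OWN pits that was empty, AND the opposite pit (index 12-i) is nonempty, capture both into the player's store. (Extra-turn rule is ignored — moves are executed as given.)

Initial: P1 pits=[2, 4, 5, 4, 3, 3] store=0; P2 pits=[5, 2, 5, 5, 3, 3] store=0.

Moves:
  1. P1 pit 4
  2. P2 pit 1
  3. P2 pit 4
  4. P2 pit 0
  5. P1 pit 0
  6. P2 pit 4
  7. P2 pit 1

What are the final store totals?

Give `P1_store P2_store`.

Answer: 1 2

Derivation:
Move 1: P1 pit4 -> P1=[2,4,5,4,0,4](1) P2=[6,2,5,5,3,3](0)
Move 2: P2 pit1 -> P1=[2,4,5,4,0,4](1) P2=[6,0,6,6,3,3](0)
Move 3: P2 pit4 -> P1=[3,4,5,4,0,4](1) P2=[6,0,6,6,0,4](1)
Move 4: P2 pit0 -> P1=[3,4,5,4,0,4](1) P2=[0,1,7,7,1,5](2)
Move 5: P1 pit0 -> P1=[0,5,6,5,0,4](1) P2=[0,1,7,7,1,5](2)
Move 6: P2 pit4 -> P1=[0,5,6,5,0,4](1) P2=[0,1,7,7,0,6](2)
Move 7: P2 pit1 -> P1=[0,5,6,5,0,4](1) P2=[0,0,8,7,0,6](2)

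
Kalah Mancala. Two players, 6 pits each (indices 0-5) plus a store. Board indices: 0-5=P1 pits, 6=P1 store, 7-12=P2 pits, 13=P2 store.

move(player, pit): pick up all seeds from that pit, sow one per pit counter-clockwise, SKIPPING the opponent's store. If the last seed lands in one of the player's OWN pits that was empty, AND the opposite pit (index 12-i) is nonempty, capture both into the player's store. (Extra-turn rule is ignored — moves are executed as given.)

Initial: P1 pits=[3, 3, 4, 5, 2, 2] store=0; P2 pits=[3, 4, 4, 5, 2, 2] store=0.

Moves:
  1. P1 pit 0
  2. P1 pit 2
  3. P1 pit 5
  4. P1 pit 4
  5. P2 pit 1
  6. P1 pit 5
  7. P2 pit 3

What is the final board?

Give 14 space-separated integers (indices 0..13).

Move 1: P1 pit0 -> P1=[0,4,5,6,2,2](0) P2=[3,4,4,5,2,2](0)
Move 2: P1 pit2 -> P1=[0,4,0,7,3,3](1) P2=[4,4,4,5,2,2](0)
Move 3: P1 pit5 -> P1=[0,4,0,7,3,0](2) P2=[5,5,4,5,2,2](0)
Move 4: P1 pit4 -> P1=[0,4,0,7,0,1](3) P2=[6,5,4,5,2,2](0)
Move 5: P2 pit1 -> P1=[0,4,0,7,0,1](3) P2=[6,0,5,6,3,3](1)
Move 6: P1 pit5 -> P1=[0,4,0,7,0,0](4) P2=[6,0,5,6,3,3](1)
Move 7: P2 pit3 -> P1=[1,5,1,7,0,0](4) P2=[6,0,5,0,4,4](2)

Answer: 1 5 1 7 0 0 4 6 0 5 0 4 4 2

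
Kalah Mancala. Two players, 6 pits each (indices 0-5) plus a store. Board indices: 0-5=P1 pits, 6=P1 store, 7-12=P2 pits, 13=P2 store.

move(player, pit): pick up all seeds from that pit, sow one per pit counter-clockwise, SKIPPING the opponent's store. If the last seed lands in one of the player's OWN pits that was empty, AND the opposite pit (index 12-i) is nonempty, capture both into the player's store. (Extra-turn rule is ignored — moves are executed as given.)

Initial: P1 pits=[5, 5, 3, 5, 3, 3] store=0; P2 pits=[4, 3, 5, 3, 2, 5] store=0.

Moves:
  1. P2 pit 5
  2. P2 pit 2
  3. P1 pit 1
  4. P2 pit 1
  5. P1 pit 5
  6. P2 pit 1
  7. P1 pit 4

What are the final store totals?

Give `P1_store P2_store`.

Answer: 3 2

Derivation:
Move 1: P2 pit5 -> P1=[6,6,4,6,3,3](0) P2=[4,3,5,3,2,0](1)
Move 2: P2 pit2 -> P1=[7,6,4,6,3,3](0) P2=[4,3,0,4,3,1](2)
Move 3: P1 pit1 -> P1=[7,0,5,7,4,4](1) P2=[5,3,0,4,3,1](2)
Move 4: P2 pit1 -> P1=[7,0,5,7,4,4](1) P2=[5,0,1,5,4,1](2)
Move 5: P1 pit5 -> P1=[7,0,5,7,4,0](2) P2=[6,1,2,5,4,1](2)
Move 6: P2 pit1 -> P1=[7,0,5,7,4,0](2) P2=[6,0,3,5,4,1](2)
Move 7: P1 pit4 -> P1=[7,0,5,7,0,1](3) P2=[7,1,3,5,4,1](2)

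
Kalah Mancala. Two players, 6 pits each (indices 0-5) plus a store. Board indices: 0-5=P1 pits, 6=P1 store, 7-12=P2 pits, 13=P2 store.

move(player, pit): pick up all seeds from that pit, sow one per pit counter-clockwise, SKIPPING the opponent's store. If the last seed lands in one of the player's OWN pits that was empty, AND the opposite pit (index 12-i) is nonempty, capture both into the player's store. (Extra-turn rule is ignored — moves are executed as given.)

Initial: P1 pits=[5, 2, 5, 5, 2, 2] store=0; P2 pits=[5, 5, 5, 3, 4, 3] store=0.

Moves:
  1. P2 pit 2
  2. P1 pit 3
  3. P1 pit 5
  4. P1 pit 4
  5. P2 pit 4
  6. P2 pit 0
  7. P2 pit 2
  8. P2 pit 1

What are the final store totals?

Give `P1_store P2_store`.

Answer: 3 4

Derivation:
Move 1: P2 pit2 -> P1=[6,2,5,5,2,2](0) P2=[5,5,0,4,5,4](1)
Move 2: P1 pit3 -> P1=[6,2,5,0,3,3](1) P2=[6,6,0,4,5,4](1)
Move 3: P1 pit5 -> P1=[6,2,5,0,3,0](2) P2=[7,7,0,4,5,4](1)
Move 4: P1 pit4 -> P1=[6,2,5,0,0,1](3) P2=[8,7,0,4,5,4](1)
Move 5: P2 pit4 -> P1=[7,3,6,0,0,1](3) P2=[8,7,0,4,0,5](2)
Move 6: P2 pit0 -> P1=[8,4,6,0,0,1](3) P2=[0,8,1,5,1,6](3)
Move 7: P2 pit2 -> P1=[8,4,6,0,0,1](3) P2=[0,8,0,6,1,6](3)
Move 8: P2 pit1 -> P1=[9,5,7,0,0,1](3) P2=[0,0,1,7,2,7](4)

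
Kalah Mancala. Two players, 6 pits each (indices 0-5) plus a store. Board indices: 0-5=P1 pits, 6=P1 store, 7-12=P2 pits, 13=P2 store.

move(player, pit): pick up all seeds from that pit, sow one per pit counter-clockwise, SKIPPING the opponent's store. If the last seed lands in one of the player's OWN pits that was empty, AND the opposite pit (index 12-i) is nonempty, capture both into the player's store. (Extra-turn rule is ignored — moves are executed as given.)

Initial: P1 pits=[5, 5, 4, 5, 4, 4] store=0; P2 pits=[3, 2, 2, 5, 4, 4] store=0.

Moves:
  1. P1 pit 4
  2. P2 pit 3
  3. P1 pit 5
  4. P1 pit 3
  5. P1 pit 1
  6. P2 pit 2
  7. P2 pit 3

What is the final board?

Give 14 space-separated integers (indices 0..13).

Move 1: P1 pit4 -> P1=[5,5,4,5,0,5](1) P2=[4,3,2,5,4,4](0)
Move 2: P2 pit3 -> P1=[6,6,4,5,0,5](1) P2=[4,3,2,0,5,5](1)
Move 3: P1 pit5 -> P1=[6,6,4,5,0,0](2) P2=[5,4,3,1,5,5](1)
Move 4: P1 pit3 -> P1=[6,6,4,0,1,1](3) P2=[6,5,3,1,5,5](1)
Move 5: P1 pit1 -> P1=[6,0,5,1,2,2](4) P2=[7,5,3,1,5,5](1)
Move 6: P2 pit2 -> P1=[6,0,5,1,2,2](4) P2=[7,5,0,2,6,6](1)
Move 7: P2 pit3 -> P1=[6,0,5,1,2,2](4) P2=[7,5,0,0,7,7](1)

Answer: 6 0 5 1 2 2 4 7 5 0 0 7 7 1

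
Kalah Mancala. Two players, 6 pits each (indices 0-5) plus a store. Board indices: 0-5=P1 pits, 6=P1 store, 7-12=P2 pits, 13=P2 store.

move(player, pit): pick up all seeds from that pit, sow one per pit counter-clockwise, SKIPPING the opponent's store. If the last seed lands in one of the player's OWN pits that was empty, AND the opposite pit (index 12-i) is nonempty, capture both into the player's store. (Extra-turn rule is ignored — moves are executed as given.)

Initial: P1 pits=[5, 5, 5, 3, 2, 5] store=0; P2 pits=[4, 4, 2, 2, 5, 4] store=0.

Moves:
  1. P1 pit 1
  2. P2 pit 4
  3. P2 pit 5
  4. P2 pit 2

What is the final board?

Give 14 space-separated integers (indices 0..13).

Move 1: P1 pit1 -> P1=[5,0,6,4,3,6](1) P2=[4,4,2,2,5,4](0)
Move 2: P2 pit4 -> P1=[6,1,7,4,3,6](1) P2=[4,4,2,2,0,5](1)
Move 3: P2 pit5 -> P1=[7,2,8,5,3,6](1) P2=[4,4,2,2,0,0](2)
Move 4: P2 pit2 -> P1=[7,0,8,5,3,6](1) P2=[4,4,0,3,0,0](5)

Answer: 7 0 8 5 3 6 1 4 4 0 3 0 0 5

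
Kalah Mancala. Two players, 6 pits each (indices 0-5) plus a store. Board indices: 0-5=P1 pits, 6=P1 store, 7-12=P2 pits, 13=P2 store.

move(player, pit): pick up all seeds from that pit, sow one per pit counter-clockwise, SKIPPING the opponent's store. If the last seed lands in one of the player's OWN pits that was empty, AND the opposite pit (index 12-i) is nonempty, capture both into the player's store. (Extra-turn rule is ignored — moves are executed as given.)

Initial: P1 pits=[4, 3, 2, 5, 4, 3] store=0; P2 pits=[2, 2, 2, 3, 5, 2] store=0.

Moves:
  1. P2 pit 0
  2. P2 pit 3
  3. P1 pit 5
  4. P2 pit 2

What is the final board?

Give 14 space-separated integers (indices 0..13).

Answer: 4 3 2 5 4 0 1 1 4 0 1 7 4 1

Derivation:
Move 1: P2 pit0 -> P1=[4,3,2,5,4,3](0) P2=[0,3,3,3,5,2](0)
Move 2: P2 pit3 -> P1=[4,3,2,5,4,3](0) P2=[0,3,3,0,6,3](1)
Move 3: P1 pit5 -> P1=[4,3,2,5,4,0](1) P2=[1,4,3,0,6,3](1)
Move 4: P2 pit2 -> P1=[4,3,2,5,4,0](1) P2=[1,4,0,1,7,4](1)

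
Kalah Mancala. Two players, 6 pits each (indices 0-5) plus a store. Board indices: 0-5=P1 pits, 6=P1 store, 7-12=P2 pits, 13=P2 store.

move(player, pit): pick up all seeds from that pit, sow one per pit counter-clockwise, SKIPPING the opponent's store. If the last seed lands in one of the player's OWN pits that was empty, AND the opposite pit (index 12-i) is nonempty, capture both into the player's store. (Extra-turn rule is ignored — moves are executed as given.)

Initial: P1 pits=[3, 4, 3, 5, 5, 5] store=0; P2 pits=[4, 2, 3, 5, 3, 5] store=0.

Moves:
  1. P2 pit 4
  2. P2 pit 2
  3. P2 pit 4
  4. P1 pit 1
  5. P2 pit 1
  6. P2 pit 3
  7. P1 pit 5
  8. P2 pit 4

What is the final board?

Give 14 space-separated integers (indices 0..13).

Answer: 5 1 5 7 6 0 1 5 1 2 1 0 10 3

Derivation:
Move 1: P2 pit4 -> P1=[4,4,3,5,5,5](0) P2=[4,2,3,5,0,6](1)
Move 2: P2 pit2 -> P1=[4,4,3,5,5,5](0) P2=[4,2,0,6,1,7](1)
Move 3: P2 pit4 -> P1=[4,4,3,5,5,5](0) P2=[4,2,0,6,0,8](1)
Move 4: P1 pit1 -> P1=[4,0,4,6,6,6](0) P2=[4,2,0,6,0,8](1)
Move 5: P2 pit1 -> P1=[4,0,4,6,6,6](0) P2=[4,0,1,7,0,8](1)
Move 6: P2 pit3 -> P1=[5,1,5,7,6,6](0) P2=[4,0,1,0,1,9](2)
Move 7: P1 pit5 -> P1=[5,1,5,7,6,0](1) P2=[5,1,2,1,2,9](2)
Move 8: P2 pit4 -> P1=[5,1,5,7,6,0](1) P2=[5,1,2,1,0,10](3)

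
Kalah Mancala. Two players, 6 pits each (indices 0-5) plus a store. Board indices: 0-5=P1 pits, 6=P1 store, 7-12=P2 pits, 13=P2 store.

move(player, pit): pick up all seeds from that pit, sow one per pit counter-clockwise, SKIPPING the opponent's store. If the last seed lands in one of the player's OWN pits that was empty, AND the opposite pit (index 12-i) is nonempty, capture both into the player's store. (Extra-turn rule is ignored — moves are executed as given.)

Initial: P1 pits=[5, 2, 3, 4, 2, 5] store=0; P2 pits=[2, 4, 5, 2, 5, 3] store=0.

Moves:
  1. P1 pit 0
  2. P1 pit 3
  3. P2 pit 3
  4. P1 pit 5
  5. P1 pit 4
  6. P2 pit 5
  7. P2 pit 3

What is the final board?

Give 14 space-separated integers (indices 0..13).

Move 1: P1 pit0 -> P1=[0,3,4,5,3,6](0) P2=[2,4,5,2,5,3](0)
Move 2: P1 pit3 -> P1=[0,3,4,0,4,7](1) P2=[3,5,5,2,5,3](0)
Move 3: P2 pit3 -> P1=[0,3,4,0,4,7](1) P2=[3,5,5,0,6,4](0)
Move 4: P1 pit5 -> P1=[0,3,4,0,4,0](2) P2=[4,6,6,1,7,5](0)
Move 5: P1 pit4 -> P1=[0,3,4,0,0,1](3) P2=[5,7,6,1,7,5](0)
Move 6: P2 pit5 -> P1=[1,4,5,1,0,1](3) P2=[5,7,6,1,7,0](1)
Move 7: P2 pit3 -> P1=[1,4,5,1,0,1](3) P2=[5,7,6,0,8,0](1)

Answer: 1 4 5 1 0 1 3 5 7 6 0 8 0 1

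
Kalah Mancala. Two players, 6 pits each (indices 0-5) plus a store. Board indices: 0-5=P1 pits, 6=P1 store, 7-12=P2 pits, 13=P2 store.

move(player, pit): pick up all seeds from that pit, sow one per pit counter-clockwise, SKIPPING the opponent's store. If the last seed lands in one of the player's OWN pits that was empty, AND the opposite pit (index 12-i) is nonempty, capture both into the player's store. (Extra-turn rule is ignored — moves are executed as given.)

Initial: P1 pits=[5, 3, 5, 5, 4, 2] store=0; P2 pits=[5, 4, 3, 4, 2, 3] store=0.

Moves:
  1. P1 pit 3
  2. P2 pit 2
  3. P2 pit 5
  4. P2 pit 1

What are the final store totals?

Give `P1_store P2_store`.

Move 1: P1 pit3 -> P1=[5,3,5,0,5,3](1) P2=[6,5,3,4,2,3](0)
Move 2: P2 pit2 -> P1=[5,3,5,0,5,3](1) P2=[6,5,0,5,3,4](0)
Move 3: P2 pit5 -> P1=[6,4,6,0,5,3](1) P2=[6,5,0,5,3,0](1)
Move 4: P2 pit1 -> P1=[6,4,6,0,5,3](1) P2=[6,0,1,6,4,1](2)

Answer: 1 2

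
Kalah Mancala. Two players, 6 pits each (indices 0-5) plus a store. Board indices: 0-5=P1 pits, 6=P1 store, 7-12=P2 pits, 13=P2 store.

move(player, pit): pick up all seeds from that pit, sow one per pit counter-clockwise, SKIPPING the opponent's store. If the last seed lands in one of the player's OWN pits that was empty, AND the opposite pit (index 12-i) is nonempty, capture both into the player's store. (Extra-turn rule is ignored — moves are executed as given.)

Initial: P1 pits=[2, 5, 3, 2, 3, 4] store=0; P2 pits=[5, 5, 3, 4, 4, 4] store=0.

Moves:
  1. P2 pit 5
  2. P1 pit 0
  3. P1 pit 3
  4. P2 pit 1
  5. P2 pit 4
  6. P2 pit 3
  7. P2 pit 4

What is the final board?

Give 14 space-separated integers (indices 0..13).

Move 1: P2 pit5 -> P1=[3,6,4,2,3,4](0) P2=[5,5,3,4,4,0](1)
Move 2: P1 pit0 -> P1=[0,7,5,3,3,4](0) P2=[5,5,3,4,4,0](1)
Move 3: P1 pit3 -> P1=[0,7,5,0,4,5](1) P2=[5,5,3,4,4,0](1)
Move 4: P2 pit1 -> P1=[0,7,5,0,4,5](1) P2=[5,0,4,5,5,1](2)
Move 5: P2 pit4 -> P1=[1,8,6,0,4,5](1) P2=[5,0,4,5,0,2](3)
Move 6: P2 pit3 -> P1=[2,9,6,0,4,5](1) P2=[5,0,4,0,1,3](4)
Move 7: P2 pit4 -> P1=[2,9,6,0,4,5](1) P2=[5,0,4,0,0,4](4)

Answer: 2 9 6 0 4 5 1 5 0 4 0 0 4 4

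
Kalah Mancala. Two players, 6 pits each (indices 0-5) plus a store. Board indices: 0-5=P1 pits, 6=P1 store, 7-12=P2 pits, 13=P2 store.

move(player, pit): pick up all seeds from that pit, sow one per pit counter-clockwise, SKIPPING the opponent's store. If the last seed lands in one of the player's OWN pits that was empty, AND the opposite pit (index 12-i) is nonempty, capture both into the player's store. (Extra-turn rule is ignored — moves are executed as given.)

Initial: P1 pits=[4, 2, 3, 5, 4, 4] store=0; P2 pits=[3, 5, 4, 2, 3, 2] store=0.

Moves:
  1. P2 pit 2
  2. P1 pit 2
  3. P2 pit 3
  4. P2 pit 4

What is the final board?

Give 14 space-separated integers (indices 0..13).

Move 1: P2 pit2 -> P1=[4,2,3,5,4,4](0) P2=[3,5,0,3,4,3](1)
Move 2: P1 pit2 -> P1=[4,2,0,6,5,5](0) P2=[3,5,0,3,4,3](1)
Move 3: P2 pit3 -> P1=[4,2,0,6,5,5](0) P2=[3,5,0,0,5,4](2)
Move 4: P2 pit4 -> P1=[5,3,1,6,5,5](0) P2=[3,5,0,0,0,5](3)

Answer: 5 3 1 6 5 5 0 3 5 0 0 0 5 3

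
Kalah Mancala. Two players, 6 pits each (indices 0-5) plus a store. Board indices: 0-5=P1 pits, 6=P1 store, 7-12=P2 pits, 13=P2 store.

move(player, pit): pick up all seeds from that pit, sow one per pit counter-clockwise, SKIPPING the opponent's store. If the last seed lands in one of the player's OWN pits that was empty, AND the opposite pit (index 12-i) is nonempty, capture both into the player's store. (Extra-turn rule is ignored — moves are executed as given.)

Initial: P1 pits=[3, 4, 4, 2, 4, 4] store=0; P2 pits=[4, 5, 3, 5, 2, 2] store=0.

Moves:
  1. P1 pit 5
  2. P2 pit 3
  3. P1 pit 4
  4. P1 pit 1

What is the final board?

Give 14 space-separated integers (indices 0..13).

Move 1: P1 pit5 -> P1=[3,4,4,2,4,0](1) P2=[5,6,4,5,2,2](0)
Move 2: P2 pit3 -> P1=[4,5,4,2,4,0](1) P2=[5,6,4,0,3,3](1)
Move 3: P1 pit4 -> P1=[4,5,4,2,0,1](2) P2=[6,7,4,0,3,3](1)
Move 4: P1 pit1 -> P1=[4,0,5,3,1,2](3) P2=[6,7,4,0,3,3](1)

Answer: 4 0 5 3 1 2 3 6 7 4 0 3 3 1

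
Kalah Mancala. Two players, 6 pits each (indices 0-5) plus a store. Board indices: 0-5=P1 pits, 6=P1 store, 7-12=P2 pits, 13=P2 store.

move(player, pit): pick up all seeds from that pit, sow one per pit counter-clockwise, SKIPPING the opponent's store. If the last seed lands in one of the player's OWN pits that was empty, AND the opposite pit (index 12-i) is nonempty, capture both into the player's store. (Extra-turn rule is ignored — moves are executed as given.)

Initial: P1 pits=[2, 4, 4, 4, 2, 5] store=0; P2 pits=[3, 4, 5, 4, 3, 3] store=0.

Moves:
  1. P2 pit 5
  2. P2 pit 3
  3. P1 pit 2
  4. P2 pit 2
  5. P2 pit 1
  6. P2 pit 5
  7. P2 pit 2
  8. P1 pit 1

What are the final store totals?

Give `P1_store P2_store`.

Move 1: P2 pit5 -> P1=[3,5,4,4,2,5](0) P2=[3,4,5,4,3,0](1)
Move 2: P2 pit3 -> P1=[4,5,4,4,2,5](0) P2=[3,4,5,0,4,1](2)
Move 3: P1 pit2 -> P1=[4,5,0,5,3,6](1) P2=[3,4,5,0,4,1](2)
Move 4: P2 pit2 -> P1=[5,5,0,5,3,6](1) P2=[3,4,0,1,5,2](3)
Move 5: P2 pit1 -> P1=[5,5,0,5,3,6](1) P2=[3,0,1,2,6,3](3)
Move 6: P2 pit5 -> P1=[6,6,0,5,3,6](1) P2=[3,0,1,2,6,0](4)
Move 7: P2 pit2 -> P1=[6,6,0,5,3,6](1) P2=[3,0,0,3,6,0](4)
Move 8: P1 pit1 -> P1=[6,0,1,6,4,7](2) P2=[4,0,0,3,6,0](4)

Answer: 2 4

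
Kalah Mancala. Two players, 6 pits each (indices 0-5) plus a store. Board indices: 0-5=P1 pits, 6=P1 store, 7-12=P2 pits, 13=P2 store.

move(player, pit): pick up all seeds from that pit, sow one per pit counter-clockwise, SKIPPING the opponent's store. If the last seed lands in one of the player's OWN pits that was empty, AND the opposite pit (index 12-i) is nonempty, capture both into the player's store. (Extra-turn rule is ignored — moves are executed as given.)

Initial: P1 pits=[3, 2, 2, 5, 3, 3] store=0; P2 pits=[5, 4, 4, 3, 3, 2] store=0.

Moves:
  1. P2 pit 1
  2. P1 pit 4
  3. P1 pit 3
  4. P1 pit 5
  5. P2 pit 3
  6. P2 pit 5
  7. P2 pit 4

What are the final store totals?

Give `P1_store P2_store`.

Answer: 3 3

Derivation:
Move 1: P2 pit1 -> P1=[3,2,2,5,3,3](0) P2=[5,0,5,4,4,3](0)
Move 2: P1 pit4 -> P1=[3,2,2,5,0,4](1) P2=[6,0,5,4,4,3](0)
Move 3: P1 pit3 -> P1=[3,2,2,0,1,5](2) P2=[7,1,5,4,4,3](0)
Move 4: P1 pit5 -> P1=[3,2,2,0,1,0](3) P2=[8,2,6,5,4,3](0)
Move 5: P2 pit3 -> P1=[4,3,2,0,1,0](3) P2=[8,2,6,0,5,4](1)
Move 6: P2 pit5 -> P1=[5,4,3,0,1,0](3) P2=[8,2,6,0,5,0](2)
Move 7: P2 pit4 -> P1=[6,5,4,0,1,0](3) P2=[8,2,6,0,0,1](3)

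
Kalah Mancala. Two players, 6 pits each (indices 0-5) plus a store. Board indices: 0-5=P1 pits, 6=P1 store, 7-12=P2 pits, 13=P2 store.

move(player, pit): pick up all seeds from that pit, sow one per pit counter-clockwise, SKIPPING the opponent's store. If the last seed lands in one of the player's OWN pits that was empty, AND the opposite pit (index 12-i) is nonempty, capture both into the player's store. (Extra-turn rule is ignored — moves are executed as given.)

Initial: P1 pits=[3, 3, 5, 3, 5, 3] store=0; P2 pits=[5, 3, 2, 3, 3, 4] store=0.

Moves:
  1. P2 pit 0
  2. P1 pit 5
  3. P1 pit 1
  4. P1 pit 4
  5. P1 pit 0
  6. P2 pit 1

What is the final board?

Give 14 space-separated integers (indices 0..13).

Answer: 1 1 7 5 0 1 2 2 0 5 6 5 6 1

Derivation:
Move 1: P2 pit0 -> P1=[3,3,5,3,5,3](0) P2=[0,4,3,4,4,5](0)
Move 2: P1 pit5 -> P1=[3,3,5,3,5,0](1) P2=[1,5,3,4,4,5](0)
Move 3: P1 pit1 -> P1=[3,0,6,4,6,0](1) P2=[1,5,3,4,4,5](0)
Move 4: P1 pit4 -> P1=[3,0,6,4,0,1](2) P2=[2,6,4,5,4,5](0)
Move 5: P1 pit0 -> P1=[0,1,7,5,0,1](2) P2=[2,6,4,5,4,5](0)
Move 6: P2 pit1 -> P1=[1,1,7,5,0,1](2) P2=[2,0,5,6,5,6](1)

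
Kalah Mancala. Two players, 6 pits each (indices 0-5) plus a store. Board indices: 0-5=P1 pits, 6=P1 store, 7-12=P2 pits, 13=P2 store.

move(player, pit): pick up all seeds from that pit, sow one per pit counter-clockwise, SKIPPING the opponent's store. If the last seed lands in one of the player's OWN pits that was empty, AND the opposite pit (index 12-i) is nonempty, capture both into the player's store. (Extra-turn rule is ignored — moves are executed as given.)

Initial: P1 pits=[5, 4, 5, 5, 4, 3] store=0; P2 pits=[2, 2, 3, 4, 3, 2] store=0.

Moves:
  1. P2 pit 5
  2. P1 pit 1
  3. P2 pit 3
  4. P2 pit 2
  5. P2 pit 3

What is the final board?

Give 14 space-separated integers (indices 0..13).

Answer: 7 0 6 6 5 4 0 2 2 0 0 6 2 2

Derivation:
Move 1: P2 pit5 -> P1=[6,4,5,5,4,3](0) P2=[2,2,3,4,3,0](1)
Move 2: P1 pit1 -> P1=[6,0,6,6,5,4](0) P2=[2,2,3,4,3,0](1)
Move 3: P2 pit3 -> P1=[7,0,6,6,5,4](0) P2=[2,2,3,0,4,1](2)
Move 4: P2 pit2 -> P1=[7,0,6,6,5,4](0) P2=[2,2,0,1,5,2](2)
Move 5: P2 pit3 -> P1=[7,0,6,6,5,4](0) P2=[2,2,0,0,6,2](2)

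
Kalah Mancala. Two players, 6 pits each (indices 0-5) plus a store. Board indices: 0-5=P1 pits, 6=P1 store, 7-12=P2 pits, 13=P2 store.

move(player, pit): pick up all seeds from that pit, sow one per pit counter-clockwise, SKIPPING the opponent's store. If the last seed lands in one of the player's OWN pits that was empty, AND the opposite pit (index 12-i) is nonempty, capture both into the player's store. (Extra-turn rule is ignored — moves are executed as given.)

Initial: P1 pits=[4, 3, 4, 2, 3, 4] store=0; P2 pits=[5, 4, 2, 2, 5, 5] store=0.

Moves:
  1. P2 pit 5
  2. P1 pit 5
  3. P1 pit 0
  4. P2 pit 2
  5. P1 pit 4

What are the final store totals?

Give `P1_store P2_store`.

Answer: 9 1

Derivation:
Move 1: P2 pit5 -> P1=[5,4,5,3,3,4](0) P2=[5,4,2,2,5,0](1)
Move 2: P1 pit5 -> P1=[5,4,5,3,3,0](1) P2=[6,5,3,2,5,0](1)
Move 3: P1 pit0 -> P1=[0,5,6,4,4,0](8) P2=[0,5,3,2,5,0](1)
Move 4: P2 pit2 -> P1=[0,5,6,4,4,0](8) P2=[0,5,0,3,6,1](1)
Move 5: P1 pit4 -> P1=[0,5,6,4,0,1](9) P2=[1,6,0,3,6,1](1)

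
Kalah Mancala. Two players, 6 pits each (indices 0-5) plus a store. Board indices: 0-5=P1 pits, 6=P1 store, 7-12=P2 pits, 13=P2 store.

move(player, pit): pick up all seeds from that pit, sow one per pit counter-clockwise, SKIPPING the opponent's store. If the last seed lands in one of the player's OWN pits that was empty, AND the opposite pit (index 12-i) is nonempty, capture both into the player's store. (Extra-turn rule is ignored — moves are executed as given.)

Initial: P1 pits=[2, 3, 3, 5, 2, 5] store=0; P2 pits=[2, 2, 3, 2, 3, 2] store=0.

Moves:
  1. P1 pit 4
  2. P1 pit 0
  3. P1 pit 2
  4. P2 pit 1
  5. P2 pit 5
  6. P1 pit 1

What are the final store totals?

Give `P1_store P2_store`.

Move 1: P1 pit4 -> P1=[2,3,3,5,0,6](1) P2=[2,2,3,2,3,2](0)
Move 2: P1 pit0 -> P1=[0,4,4,5,0,6](1) P2=[2,2,3,2,3,2](0)
Move 3: P1 pit2 -> P1=[0,4,0,6,1,7](2) P2=[2,2,3,2,3,2](0)
Move 4: P2 pit1 -> P1=[0,4,0,6,1,7](2) P2=[2,0,4,3,3,2](0)
Move 5: P2 pit5 -> P1=[1,4,0,6,1,7](2) P2=[2,0,4,3,3,0](1)
Move 6: P1 pit1 -> P1=[1,0,1,7,2,8](2) P2=[2,0,4,3,3,0](1)

Answer: 2 1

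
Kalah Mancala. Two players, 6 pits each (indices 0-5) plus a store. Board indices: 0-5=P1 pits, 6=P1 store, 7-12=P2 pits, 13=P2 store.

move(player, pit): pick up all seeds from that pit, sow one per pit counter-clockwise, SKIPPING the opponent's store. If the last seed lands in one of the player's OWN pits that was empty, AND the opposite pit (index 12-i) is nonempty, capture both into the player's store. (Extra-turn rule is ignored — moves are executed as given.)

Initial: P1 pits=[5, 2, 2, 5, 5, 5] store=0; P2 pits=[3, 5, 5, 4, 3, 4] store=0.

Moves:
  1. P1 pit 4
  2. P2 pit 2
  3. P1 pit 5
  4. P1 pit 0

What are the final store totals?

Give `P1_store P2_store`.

Answer: 3 1

Derivation:
Move 1: P1 pit4 -> P1=[5,2,2,5,0,6](1) P2=[4,6,6,4,3,4](0)
Move 2: P2 pit2 -> P1=[6,3,2,5,0,6](1) P2=[4,6,0,5,4,5](1)
Move 3: P1 pit5 -> P1=[6,3,2,5,0,0](2) P2=[5,7,1,6,5,5](1)
Move 4: P1 pit0 -> P1=[0,4,3,6,1,1](3) P2=[5,7,1,6,5,5](1)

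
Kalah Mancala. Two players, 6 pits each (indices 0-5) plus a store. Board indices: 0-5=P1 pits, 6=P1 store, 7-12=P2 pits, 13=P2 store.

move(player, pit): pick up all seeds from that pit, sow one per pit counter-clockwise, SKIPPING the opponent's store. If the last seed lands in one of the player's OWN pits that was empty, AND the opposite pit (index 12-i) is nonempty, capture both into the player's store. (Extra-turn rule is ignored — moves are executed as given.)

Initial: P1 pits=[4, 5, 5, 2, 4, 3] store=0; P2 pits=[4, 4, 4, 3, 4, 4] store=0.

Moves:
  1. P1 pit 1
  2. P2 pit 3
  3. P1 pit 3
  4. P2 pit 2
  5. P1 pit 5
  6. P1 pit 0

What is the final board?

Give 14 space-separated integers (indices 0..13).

Answer: 0 1 7 1 7 0 3 5 5 1 2 6 6 2

Derivation:
Move 1: P1 pit1 -> P1=[4,0,6,3,5,4](1) P2=[4,4,4,3,4,4](0)
Move 2: P2 pit3 -> P1=[4,0,6,3,5,4](1) P2=[4,4,4,0,5,5](1)
Move 3: P1 pit3 -> P1=[4,0,6,0,6,5](2) P2=[4,4,4,0,5,5](1)
Move 4: P2 pit2 -> P1=[4,0,6,0,6,5](2) P2=[4,4,0,1,6,6](2)
Move 5: P1 pit5 -> P1=[4,0,6,0,6,0](3) P2=[5,5,1,2,6,6](2)
Move 6: P1 pit0 -> P1=[0,1,7,1,7,0](3) P2=[5,5,1,2,6,6](2)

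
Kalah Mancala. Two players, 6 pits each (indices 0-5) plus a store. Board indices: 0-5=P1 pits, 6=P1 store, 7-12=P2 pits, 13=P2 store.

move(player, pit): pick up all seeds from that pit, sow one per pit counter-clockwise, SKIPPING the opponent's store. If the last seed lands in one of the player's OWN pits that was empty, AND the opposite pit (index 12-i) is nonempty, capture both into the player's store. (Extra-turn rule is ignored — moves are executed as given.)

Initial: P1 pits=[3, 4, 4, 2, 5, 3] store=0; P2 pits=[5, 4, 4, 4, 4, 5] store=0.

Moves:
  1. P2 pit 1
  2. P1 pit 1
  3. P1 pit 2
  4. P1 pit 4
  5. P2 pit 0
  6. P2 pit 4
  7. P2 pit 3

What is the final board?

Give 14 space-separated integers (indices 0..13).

Answer: 6 2 2 6 1 6 2 0 2 7 0 1 9 3

Derivation:
Move 1: P2 pit1 -> P1=[3,4,4,2,5,3](0) P2=[5,0,5,5,5,6](0)
Move 2: P1 pit1 -> P1=[3,0,5,3,6,4](0) P2=[5,0,5,5,5,6](0)
Move 3: P1 pit2 -> P1=[3,0,0,4,7,5](1) P2=[6,0,5,5,5,6](0)
Move 4: P1 pit4 -> P1=[3,0,0,4,0,6](2) P2=[7,1,6,6,6,6](0)
Move 5: P2 pit0 -> P1=[4,0,0,4,0,6](2) P2=[0,2,7,7,7,7](1)
Move 6: P2 pit4 -> P1=[5,1,1,5,1,6](2) P2=[0,2,7,7,0,8](2)
Move 7: P2 pit3 -> P1=[6,2,2,6,1,6](2) P2=[0,2,7,0,1,9](3)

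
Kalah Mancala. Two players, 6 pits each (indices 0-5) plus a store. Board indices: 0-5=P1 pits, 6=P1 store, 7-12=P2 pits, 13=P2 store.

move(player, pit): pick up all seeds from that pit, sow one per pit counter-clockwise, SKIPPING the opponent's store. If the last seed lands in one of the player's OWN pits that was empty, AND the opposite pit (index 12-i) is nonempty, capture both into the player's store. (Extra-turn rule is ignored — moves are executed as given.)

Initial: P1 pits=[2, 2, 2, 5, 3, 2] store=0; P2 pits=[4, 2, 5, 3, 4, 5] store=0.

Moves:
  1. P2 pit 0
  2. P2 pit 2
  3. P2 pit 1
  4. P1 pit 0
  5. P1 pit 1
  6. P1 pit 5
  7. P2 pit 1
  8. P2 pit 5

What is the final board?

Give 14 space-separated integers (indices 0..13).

Move 1: P2 pit0 -> P1=[2,2,2,5,3,2](0) P2=[0,3,6,4,5,5](0)
Move 2: P2 pit2 -> P1=[3,3,2,5,3,2](0) P2=[0,3,0,5,6,6](1)
Move 3: P2 pit1 -> P1=[3,3,2,5,3,2](0) P2=[0,0,1,6,7,6](1)
Move 4: P1 pit0 -> P1=[0,4,3,6,3,2](0) P2=[0,0,1,6,7,6](1)
Move 5: P1 pit1 -> P1=[0,0,4,7,4,3](0) P2=[0,0,1,6,7,6](1)
Move 6: P1 pit5 -> P1=[0,0,4,7,4,0](1) P2=[1,1,1,6,7,6](1)
Move 7: P2 pit1 -> P1=[0,0,4,7,4,0](1) P2=[1,0,2,6,7,6](1)
Move 8: P2 pit5 -> P1=[1,1,5,8,5,0](1) P2=[1,0,2,6,7,0](2)

Answer: 1 1 5 8 5 0 1 1 0 2 6 7 0 2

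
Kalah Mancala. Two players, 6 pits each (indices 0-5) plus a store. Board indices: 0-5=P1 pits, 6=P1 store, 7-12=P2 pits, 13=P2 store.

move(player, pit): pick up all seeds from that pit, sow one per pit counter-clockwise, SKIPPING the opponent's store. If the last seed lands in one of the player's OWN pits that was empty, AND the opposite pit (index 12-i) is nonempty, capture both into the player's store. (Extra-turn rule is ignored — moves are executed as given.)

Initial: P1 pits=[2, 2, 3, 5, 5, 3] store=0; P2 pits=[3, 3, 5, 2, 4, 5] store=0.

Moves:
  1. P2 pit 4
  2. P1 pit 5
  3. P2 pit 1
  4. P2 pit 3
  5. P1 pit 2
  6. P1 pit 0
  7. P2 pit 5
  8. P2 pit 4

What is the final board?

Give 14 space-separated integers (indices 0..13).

Answer: 1 5 2 8 7 0 6 0 0 6 0 0 1 6

Derivation:
Move 1: P2 pit4 -> P1=[3,3,3,5,5,3](0) P2=[3,3,5,2,0,6](1)
Move 2: P1 pit5 -> P1=[3,3,3,5,5,0](1) P2=[4,4,5,2,0,6](1)
Move 3: P2 pit1 -> P1=[3,3,3,5,5,0](1) P2=[4,0,6,3,1,7](1)
Move 4: P2 pit3 -> P1=[3,3,3,5,5,0](1) P2=[4,0,6,0,2,8](2)
Move 5: P1 pit2 -> P1=[3,3,0,6,6,0](6) P2=[0,0,6,0,2,8](2)
Move 6: P1 pit0 -> P1=[0,4,1,7,6,0](6) P2=[0,0,6,0,2,8](2)
Move 7: P2 pit5 -> P1=[1,5,2,8,7,0](6) P2=[0,0,6,0,2,0](5)
Move 8: P2 pit4 -> P1=[1,5,2,8,7,0](6) P2=[0,0,6,0,0,1](6)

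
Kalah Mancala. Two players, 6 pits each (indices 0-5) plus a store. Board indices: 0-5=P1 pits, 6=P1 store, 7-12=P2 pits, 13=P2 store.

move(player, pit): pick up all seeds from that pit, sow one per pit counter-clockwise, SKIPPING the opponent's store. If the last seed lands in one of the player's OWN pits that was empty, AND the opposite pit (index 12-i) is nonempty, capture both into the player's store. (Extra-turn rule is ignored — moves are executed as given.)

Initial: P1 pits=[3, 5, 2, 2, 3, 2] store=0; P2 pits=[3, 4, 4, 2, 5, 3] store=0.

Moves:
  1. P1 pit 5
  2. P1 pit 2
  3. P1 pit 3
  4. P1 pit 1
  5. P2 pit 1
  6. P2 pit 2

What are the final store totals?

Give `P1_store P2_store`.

Answer: 3 1

Derivation:
Move 1: P1 pit5 -> P1=[3,5,2,2,3,0](1) P2=[4,4,4,2,5,3](0)
Move 2: P1 pit2 -> P1=[3,5,0,3,4,0](1) P2=[4,4,4,2,5,3](0)
Move 3: P1 pit3 -> P1=[3,5,0,0,5,1](2) P2=[4,4,4,2,5,3](0)
Move 4: P1 pit1 -> P1=[3,0,1,1,6,2](3) P2=[4,4,4,2,5,3](0)
Move 5: P2 pit1 -> P1=[3,0,1,1,6,2](3) P2=[4,0,5,3,6,4](0)
Move 6: P2 pit2 -> P1=[4,0,1,1,6,2](3) P2=[4,0,0,4,7,5](1)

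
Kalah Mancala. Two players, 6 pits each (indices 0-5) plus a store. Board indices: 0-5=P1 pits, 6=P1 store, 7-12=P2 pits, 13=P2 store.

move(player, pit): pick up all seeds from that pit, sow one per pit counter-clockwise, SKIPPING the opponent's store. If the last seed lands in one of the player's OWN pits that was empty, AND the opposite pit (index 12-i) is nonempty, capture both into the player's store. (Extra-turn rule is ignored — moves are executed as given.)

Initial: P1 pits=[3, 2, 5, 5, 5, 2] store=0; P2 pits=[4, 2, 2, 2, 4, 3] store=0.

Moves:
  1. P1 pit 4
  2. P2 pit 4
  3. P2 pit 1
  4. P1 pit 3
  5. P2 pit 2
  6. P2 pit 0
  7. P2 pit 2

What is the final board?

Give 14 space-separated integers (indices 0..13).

Move 1: P1 pit4 -> P1=[3,2,5,5,0,3](1) P2=[5,3,3,2,4,3](0)
Move 2: P2 pit4 -> P1=[4,3,5,5,0,3](1) P2=[5,3,3,2,0,4](1)
Move 3: P2 pit1 -> P1=[4,0,5,5,0,3](1) P2=[5,0,4,3,0,4](5)
Move 4: P1 pit3 -> P1=[4,0,5,0,1,4](2) P2=[6,1,4,3,0,4](5)
Move 5: P2 pit2 -> P1=[4,0,5,0,1,4](2) P2=[6,1,0,4,1,5](6)
Move 6: P2 pit0 -> P1=[4,0,5,0,1,4](2) P2=[0,2,1,5,2,6](7)
Move 7: P2 pit2 -> P1=[4,0,5,0,1,4](2) P2=[0,2,0,6,2,6](7)

Answer: 4 0 5 0 1 4 2 0 2 0 6 2 6 7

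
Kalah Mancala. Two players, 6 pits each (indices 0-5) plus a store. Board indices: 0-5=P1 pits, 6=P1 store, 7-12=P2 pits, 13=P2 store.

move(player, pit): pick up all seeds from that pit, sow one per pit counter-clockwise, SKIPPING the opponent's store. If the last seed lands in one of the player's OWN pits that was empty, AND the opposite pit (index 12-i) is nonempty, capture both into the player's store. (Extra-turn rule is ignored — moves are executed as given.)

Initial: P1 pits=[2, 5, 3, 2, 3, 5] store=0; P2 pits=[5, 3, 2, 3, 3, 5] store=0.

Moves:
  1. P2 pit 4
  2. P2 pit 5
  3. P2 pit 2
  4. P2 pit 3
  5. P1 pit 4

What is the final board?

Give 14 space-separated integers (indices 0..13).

Move 1: P2 pit4 -> P1=[3,5,3,2,3,5](0) P2=[5,3,2,3,0,6](1)
Move 2: P2 pit5 -> P1=[4,6,4,3,4,5](0) P2=[5,3,2,3,0,0](2)
Move 3: P2 pit2 -> P1=[4,0,4,3,4,5](0) P2=[5,3,0,4,0,0](9)
Move 4: P2 pit3 -> P1=[5,0,4,3,4,5](0) P2=[5,3,0,0,1,1](10)
Move 5: P1 pit4 -> P1=[5,0,4,3,0,6](1) P2=[6,4,0,0,1,1](10)

Answer: 5 0 4 3 0 6 1 6 4 0 0 1 1 10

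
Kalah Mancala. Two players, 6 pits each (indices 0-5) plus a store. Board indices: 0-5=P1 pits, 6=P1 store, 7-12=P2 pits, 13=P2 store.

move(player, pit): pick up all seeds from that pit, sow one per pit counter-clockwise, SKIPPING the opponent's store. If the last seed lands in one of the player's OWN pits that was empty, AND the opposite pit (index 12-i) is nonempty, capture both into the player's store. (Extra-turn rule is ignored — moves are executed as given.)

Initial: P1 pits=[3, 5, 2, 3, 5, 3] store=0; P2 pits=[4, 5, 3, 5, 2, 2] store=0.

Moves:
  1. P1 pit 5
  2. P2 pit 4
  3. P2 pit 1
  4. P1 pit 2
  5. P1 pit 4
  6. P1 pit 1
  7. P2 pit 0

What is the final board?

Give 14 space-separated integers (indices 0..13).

Move 1: P1 pit5 -> P1=[3,5,2,3,5,0](1) P2=[5,6,3,5,2,2](0)
Move 2: P2 pit4 -> P1=[3,5,2,3,5,0](1) P2=[5,6,3,5,0,3](1)
Move 3: P2 pit1 -> P1=[4,5,2,3,5,0](1) P2=[5,0,4,6,1,4](2)
Move 4: P1 pit2 -> P1=[4,5,0,4,6,0](1) P2=[5,0,4,6,1,4](2)
Move 5: P1 pit4 -> P1=[4,5,0,4,0,1](2) P2=[6,1,5,7,1,4](2)
Move 6: P1 pit1 -> P1=[4,0,1,5,1,2](3) P2=[6,1,5,7,1,4](2)
Move 7: P2 pit0 -> P1=[4,0,1,5,1,2](3) P2=[0,2,6,8,2,5](3)

Answer: 4 0 1 5 1 2 3 0 2 6 8 2 5 3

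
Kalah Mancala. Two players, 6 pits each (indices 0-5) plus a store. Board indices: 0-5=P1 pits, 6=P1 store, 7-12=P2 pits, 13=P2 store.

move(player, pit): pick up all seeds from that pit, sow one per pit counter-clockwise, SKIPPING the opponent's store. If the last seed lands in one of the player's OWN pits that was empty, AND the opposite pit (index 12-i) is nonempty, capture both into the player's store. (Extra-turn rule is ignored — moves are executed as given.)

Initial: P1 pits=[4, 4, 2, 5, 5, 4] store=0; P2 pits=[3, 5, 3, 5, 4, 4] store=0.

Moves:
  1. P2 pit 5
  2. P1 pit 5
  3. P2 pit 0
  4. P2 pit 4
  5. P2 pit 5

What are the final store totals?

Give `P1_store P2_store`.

Answer: 1 3

Derivation:
Move 1: P2 pit5 -> P1=[5,5,3,5,5,4](0) P2=[3,5,3,5,4,0](1)
Move 2: P1 pit5 -> P1=[5,5,3,5,5,0](1) P2=[4,6,4,5,4,0](1)
Move 3: P2 pit0 -> P1=[5,5,3,5,5,0](1) P2=[0,7,5,6,5,0](1)
Move 4: P2 pit4 -> P1=[6,6,4,5,5,0](1) P2=[0,7,5,6,0,1](2)
Move 5: P2 pit5 -> P1=[6,6,4,5,5,0](1) P2=[0,7,5,6,0,0](3)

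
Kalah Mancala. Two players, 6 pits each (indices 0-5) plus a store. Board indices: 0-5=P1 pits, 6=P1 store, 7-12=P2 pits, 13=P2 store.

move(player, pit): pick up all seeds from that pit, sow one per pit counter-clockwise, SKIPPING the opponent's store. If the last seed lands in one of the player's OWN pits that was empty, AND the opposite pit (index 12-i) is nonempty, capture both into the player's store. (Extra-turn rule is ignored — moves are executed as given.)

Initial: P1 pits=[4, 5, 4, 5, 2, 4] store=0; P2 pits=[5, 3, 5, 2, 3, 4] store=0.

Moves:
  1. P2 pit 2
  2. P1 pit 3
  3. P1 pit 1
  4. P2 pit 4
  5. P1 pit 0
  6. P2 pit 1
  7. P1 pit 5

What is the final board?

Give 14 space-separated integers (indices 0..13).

Move 1: P2 pit2 -> P1=[5,5,4,5,2,4](0) P2=[5,3,0,3,4,5](1)
Move 2: P1 pit3 -> P1=[5,5,4,0,3,5](1) P2=[6,4,0,3,4,5](1)
Move 3: P1 pit1 -> P1=[5,0,5,1,4,6](2) P2=[6,4,0,3,4,5](1)
Move 4: P2 pit4 -> P1=[6,1,5,1,4,6](2) P2=[6,4,0,3,0,6](2)
Move 5: P1 pit0 -> P1=[0,2,6,2,5,7](3) P2=[6,4,0,3,0,6](2)
Move 6: P2 pit1 -> P1=[0,2,6,2,5,7](3) P2=[6,0,1,4,1,7](2)
Move 7: P1 pit5 -> P1=[0,2,6,2,5,0](4) P2=[7,1,2,5,2,8](2)

Answer: 0 2 6 2 5 0 4 7 1 2 5 2 8 2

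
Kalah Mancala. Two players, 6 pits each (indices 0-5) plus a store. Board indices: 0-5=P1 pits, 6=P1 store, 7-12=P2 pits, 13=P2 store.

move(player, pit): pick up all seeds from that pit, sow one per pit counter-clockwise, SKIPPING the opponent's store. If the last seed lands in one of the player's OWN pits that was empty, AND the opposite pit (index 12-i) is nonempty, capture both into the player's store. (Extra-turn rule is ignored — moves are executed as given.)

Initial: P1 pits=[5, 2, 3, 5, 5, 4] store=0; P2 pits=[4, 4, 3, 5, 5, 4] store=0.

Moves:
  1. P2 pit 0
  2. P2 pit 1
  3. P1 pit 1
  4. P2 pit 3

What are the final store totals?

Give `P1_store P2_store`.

Move 1: P2 pit0 -> P1=[5,2,3,5,5,4](0) P2=[0,5,4,6,6,4](0)
Move 2: P2 pit1 -> P1=[5,2,3,5,5,4](0) P2=[0,0,5,7,7,5](1)
Move 3: P1 pit1 -> P1=[5,0,4,6,5,4](0) P2=[0,0,5,7,7,5](1)
Move 4: P2 pit3 -> P1=[6,1,5,7,5,4](0) P2=[0,0,5,0,8,6](2)

Answer: 0 2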